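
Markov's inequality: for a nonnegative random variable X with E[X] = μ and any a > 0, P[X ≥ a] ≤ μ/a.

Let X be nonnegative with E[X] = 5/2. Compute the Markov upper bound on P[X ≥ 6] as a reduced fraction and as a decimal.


μ = E[X] = 5/2, a = 6.
Markov: P[X ≥ 6] ≤ μ/a = (5/2)/6 = 5/12.
Numerically: ≈ 0.417.
(Since a = 6 > μ = 2.500, the bound 5/12 is < 1 and informative.)

P[X ≥ 6] ≤ 5/12 ≈ 0.417.


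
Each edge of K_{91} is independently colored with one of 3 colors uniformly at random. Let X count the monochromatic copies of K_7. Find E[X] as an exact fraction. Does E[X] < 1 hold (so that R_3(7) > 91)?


E[X] = C(91, 7) · 3^{1 − 21} = 8093990190 · 3^{−20} = 8093990190/3486784401.
As a reduced fraction: E[X] = 2697996730/1162261467 ≈ 2.3213.
Is E[X] < 1? NO.
Since E[X] ≥ 1, the first-moment bound is inconclusive at n = 91; it does NOT by itself certify R_3(7) > 91.

E[X] = 2697996730/1162261467 ≈ 2.3213; E[X] ≥ 1; first-moment method inconclusive here.


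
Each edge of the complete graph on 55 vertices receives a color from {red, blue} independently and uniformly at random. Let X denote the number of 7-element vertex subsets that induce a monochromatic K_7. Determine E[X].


Let X = Σ_S X_S over the C(55, 7) = 202927725 subsets S of size 7, where X_S = 1 if the K_7 on S is monochromatic.
For a fixed S, the K_7 on S has C(7, 2) = 21 edges. P[all 21 edges red] = (1/2)^21, and likewise for blue, so P[monochromatic] = 2·(1/2)^21 = 2^{1 − 21} = 1/1048576.
By linearity: E[X] = C(55, 7) · 2^{1 − 21} = 202927725 · 1/1048576 = 202927725/1048576.
Numerically: E[X] ≈ 193.5270.

E[X] = C(55,7)·2^(1−C(7,2)) = 202927725/1048576 ≈ 193.5270.


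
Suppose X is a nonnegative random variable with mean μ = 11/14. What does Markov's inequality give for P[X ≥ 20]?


μ = E[X] = 11/14, a = 20.
Markov: P[X ≥ 20] ≤ μ/a = (11/14)/20 = 11/280.
Numerically: ≈ 0.03929.
(Since a = 20 > μ = 0.78571, the bound 11/280 is < 1 and informative.)

P[X ≥ 20] ≤ 11/280 ≈ 0.03929.


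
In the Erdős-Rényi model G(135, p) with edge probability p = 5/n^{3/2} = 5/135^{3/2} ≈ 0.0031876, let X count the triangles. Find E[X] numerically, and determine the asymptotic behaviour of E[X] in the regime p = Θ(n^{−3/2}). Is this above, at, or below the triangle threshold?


Number of potential triangles: C(135, 3) = 400995.
Each occurs with probability p³ ≈ (0.0031876)³ ≈ 3.2389784e-08.
By linearity: E[X] = C(135, 3)·p³ ≈ 400995 · 3.2389784e-08 ≈ 0.01299.
Since α = 3/2 > 1, p = c/n^{3/2} = o(1/n) is below the triangle threshold p ~ 1/n. Asymptotically E[X] ~ (c³/6)·n^{3(1−α)} = (5³/6)·n^{-1.5} → 0, so by Markov's inequality G has no triangles w.h.p.

E[X] ≈ 0.01299; in regime p = Θ(1/n^{3/2}) E[X] tends to 0 (below the triangle threshold p ~ 1/n).


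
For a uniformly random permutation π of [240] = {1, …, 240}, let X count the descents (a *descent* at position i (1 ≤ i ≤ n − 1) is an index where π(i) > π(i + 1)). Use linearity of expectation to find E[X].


Write X = Σ X_I over i = 1, …, 239, with X_I the indicator of one descent.
There are 239 indicators.
For each fixed i, the pair (π(i), π(i+1)) is a uniformly random ordered pair of distinct values from {1, …, 240}; by symmetry P[π(i) > π(i+1)] = 1/2.
By linearity: E[X] = 239 · (1/2) = (240 − 1) · (1/2) = 239/2 ≈ 119.500.

E[X] = 239/2 = 119.500.


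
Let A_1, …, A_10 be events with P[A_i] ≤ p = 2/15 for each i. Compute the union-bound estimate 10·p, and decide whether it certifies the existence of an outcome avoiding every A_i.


Union bound: P[∪_{i=1}^{10} A_i] ≤ Σ_i P[A_i] ≤ 10·p = 10·(2/15) = 4/3.
Numerically: 4/3 ≈ 1.3333.
Is 4/3 < 1? NO.
Since the bound 4/3 is ≥ 1, the union bound is uninformative here; it does NOT by itself certify existence.

10·p = 4/3 ≈ 1.3333; existence NOT certified by the union bound.


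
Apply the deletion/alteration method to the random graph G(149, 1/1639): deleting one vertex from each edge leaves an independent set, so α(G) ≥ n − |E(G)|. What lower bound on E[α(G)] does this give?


E[|E(G)|] = C(149, 2)·p = 11026 · (1/1639) = 74/11.
E[α(G)] ≥ n − E[|E(G)|] = 149 − 74/11 = 1565/11.
Numerically: ≈ 142.272727.
(This is only a lower bound; the true E[α(G)] may be larger.)

E[α(G)] ≥ 1565/11 ≈ 142.272727.


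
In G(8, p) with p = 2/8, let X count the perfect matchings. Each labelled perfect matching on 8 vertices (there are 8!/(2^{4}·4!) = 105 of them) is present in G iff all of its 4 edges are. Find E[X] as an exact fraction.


K_8 has 8!/(2^{4}·4!) = 105 labelled perfect matchings.
For each such perfect matching H, let X_H = 1 if all 4 edges of H are present in G. Then P[X_H = 1] = p^{4} = (1/4)^{4} = 1/256.
By linearity of expectation: E[X] = Σ_H E[X_H] = 105 · p^{4} = 105 · 1/256 = 105/256.
Numerically: E[X] ≈ 0.41.

E[X] = 105 · (1/4)^{4} = 105/256 ≈ 0.41.


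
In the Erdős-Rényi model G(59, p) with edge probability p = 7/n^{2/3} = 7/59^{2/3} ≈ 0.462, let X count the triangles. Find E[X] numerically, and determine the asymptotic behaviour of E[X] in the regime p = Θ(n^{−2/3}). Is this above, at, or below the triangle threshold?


Number of potential triangles: C(59, 3) = 32509.
Each occurs with probability p³ ≈ (0.462)³ ≈ 9.85349e-02.
By linearity: E[X] = C(59, 3)·p³ ≈ 32509 · 9.85349e-02 ≈ 3203.271.
Since α = 2/3 < 1, p = c/n^{2/3} ≫ 1/n is above the triangle threshold p ~ 1/n. Asymptotically E[X] ~ (c³/6)·n^{3(1−α)} = (7³/6)·n^{1} → ∞; triangles are abundant w.h.p.

E[X] ≈ 3203.271; in regime p = Θ(1/n^{2/3}) E[X] diverges (above the triangle threshold p ~ 1/n).


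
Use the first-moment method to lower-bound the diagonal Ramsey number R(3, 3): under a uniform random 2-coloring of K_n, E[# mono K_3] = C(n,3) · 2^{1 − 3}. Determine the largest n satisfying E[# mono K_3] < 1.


We need C(n, 3) · 2^{1 − 3} < 1, i.e. C(n, 3) < 2^{3 − 1} = 4.
Check values of n near the boundary:
  n = 3: C(3, 3) = 1; 1 < 4? YES
  n = 4: C(4, 3) = 4; 4 < 4? NO
  n = 5: C(5, 3) = 10; 10 < 4? NO
  n = 6: C(6, 3) = 20; 20 < 4? NO
The largest n with C(n, 3) < 4 is n = 3 (where E[X] = 1/4 ≈ 0.2500). Hence R(3, 3) > 3, i.e. R(3, 3) ≥ 4.

Largest n = 3; hence R(3, 3) > 3.


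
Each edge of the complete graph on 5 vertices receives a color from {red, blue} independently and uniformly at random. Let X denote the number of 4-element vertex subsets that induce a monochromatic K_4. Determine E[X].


Let X = Σ_S X_S over the C(5, 4) = 5 subsets S of size 4, where X_S = 1 if the K_4 on S is monochromatic.
For a fixed S, the K_4 on S has C(4, 2) = 6 edges. P[all 6 edges red] = (1/2)^6, and likewise for blue, so P[monochromatic] = 2·(1/2)^6 = 2^{1 − 6} = 1/32.
By linearity of expectation: E[X] = C(5, 4) · 2^{1 − 6} = 5 · 1/32 = 5/32.
Numerically: E[X] ≈ 0.156.

E[X] = C(5,4)·2^(1−C(4,2)) = 5/32 ≈ 0.156.


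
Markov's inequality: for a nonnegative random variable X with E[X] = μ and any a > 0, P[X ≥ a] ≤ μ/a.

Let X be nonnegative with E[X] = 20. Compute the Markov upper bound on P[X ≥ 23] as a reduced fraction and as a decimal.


μ = E[X] = 20, a = 23.
Markov: P[X ≥ 23] ≤ μ/a = (20)/23 = 20/23.
Numerically: ≈ 0.8696.
(Since a = 23 > μ = 20.0000, the bound 20/23 is < 1 and informative.)

P[X ≥ 23] ≤ 20/23 ≈ 0.8696.


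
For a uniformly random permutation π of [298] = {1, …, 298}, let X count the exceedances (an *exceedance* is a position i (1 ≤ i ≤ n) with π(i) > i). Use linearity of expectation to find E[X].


Write X = Σ_{i=1}^{298} X_i, where X_i = 1_{π(i) > i}.
For each fixed i, π(i) is uniform over {1, …, 298} (marginal of a uniform permutation), so P[π(i) > i] = (n − i)/n. Summing: Σ_{i=1}^{298} (n − i)/n = (0 + 1 + … + 297)/298 = 298(298 − 1)/(2·298) = (298 − 1)/2.
Hence E[X] = Σ_{i=1}^{298} (298 − i)/298 = 297/2 ≈ 148.500000.

E[X] = 297/2 = 148.500000.


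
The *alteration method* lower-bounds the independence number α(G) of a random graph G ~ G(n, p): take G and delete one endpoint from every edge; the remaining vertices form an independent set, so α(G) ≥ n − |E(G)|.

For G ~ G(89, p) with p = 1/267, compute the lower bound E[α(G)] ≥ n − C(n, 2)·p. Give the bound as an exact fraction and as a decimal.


E[|E(G)|] = C(89, 2)·p = 3916 · (1/267) = 44/3.
E[α(G)] ≥ n − E[|E(G)|] = 89 − 44/3 = 223/3.
Numerically: ≈ 74.3333.
(This is only a lower bound; the true E[α(G)] may be larger.)

E[α(G)] ≥ 223/3 ≈ 74.3333.


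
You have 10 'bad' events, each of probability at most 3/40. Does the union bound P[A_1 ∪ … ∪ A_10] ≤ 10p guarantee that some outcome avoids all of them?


Union bound: P[∪_{i=1}^{10} A_i] ≤ Σ_i P[A_i] ≤ 10·p = 10·(3/40) = 3/4.
Numerically: 3/4 ≈ 0.750.
Is 3/4 < 1? YES.
Since P[∪ A_i] ≤ 3/4 < 1, the complement has P[∩ A_i^c] ≥ 1 − 3/4 = 1/4 > 0, so some outcome avoids every A_i.

10·p = 3/4 ≈ 0.750; existence CERTIFIED by the union bound.


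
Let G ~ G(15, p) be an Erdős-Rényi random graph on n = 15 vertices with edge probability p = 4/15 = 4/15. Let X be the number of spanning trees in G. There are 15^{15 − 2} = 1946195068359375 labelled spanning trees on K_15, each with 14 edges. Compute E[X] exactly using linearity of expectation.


K_15 has 15^{15 − 2} = 1946195068359375 labelled spanning trees.
For each such spanning tree H, let X_H = 1 if all 14 edges of H are present in G. Then P[X_H = 1] = p^{14} = (4/15)^{14} = 268435456/29192926025390625.
Summing the indicators: E[X] = Σ_H E[X_H] = 1946195068359375 · p^{14} = 1946195068359375 · 268435456/29192926025390625 = 268435456/15.
Numerically: E[X] ≈ 1.79e+07.

E[X] = 1946195068359375 · (4/15)^{14} = 268435456/15 ≈ 1.79e+07.


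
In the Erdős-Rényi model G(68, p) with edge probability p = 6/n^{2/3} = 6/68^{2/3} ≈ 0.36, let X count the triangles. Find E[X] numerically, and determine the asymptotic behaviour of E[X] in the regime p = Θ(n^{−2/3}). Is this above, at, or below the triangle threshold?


Number of potential triangles: C(68, 3) = 50116.
Each occurs with probability p³ ≈ (0.36)³ ≈ 4.67128e-02.
By linearity: E[X] = C(68, 3)·p³ ≈ 50116 · 4.67128e-02 ≈ 2341.059.
Since α = 2/3 < 1, p = c/n^{2/3} ≫ 1/n is above the triangle threshold p ~ 1/n. Asymptotically E[X] ~ (c³/6)·n^{3(1−α)} = (6³/6)·n^{1} → ∞; triangles are abundant w.h.p.

E[X] ≈ 2341.059; in regime p = Θ(1/n^{2/3}) E[X] diverges (above the triangle threshold p ~ 1/n).


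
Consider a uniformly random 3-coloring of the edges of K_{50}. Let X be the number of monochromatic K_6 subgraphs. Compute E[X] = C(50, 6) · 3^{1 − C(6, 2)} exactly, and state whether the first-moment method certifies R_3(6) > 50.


E[X] = C(50, 6) · 3^{1 − 15} = 15890700 · 3^{−14} = 15890700/4782969.
As a reduced fraction: E[X] = 5296900/1594323 ≈ 3.3224.
Is E[X] < 1? NO.
Since E[X] ≥ 1, the first-moment bound is inconclusive at n = 50; it does NOT by itself certify R_3(6) > 50.

E[X] = 5296900/1594323 ≈ 3.3224; E[X] ≥ 1; first-moment method inconclusive here.


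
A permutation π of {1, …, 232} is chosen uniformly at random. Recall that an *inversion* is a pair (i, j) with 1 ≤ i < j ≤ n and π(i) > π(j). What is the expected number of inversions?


Write X = Σ X_I over the C(232, 2) = 26796 pairs i < j, with X_I the indicator of one inversion.
There are 26796 indicators.
For each fixed pair i < j, the values π(i) and π(j) are two distinct elements of {1, …, 232} in uniformly random order; by symmetry P[π(i) > π(j)] = 1/2.
By linearity: E[X] = 26796 · (1/2) = C(232, 2) · (1/2) = 26796/2 = 13398 ≈ 13398.000000.

E[X] = 13398 = 13398.000000.


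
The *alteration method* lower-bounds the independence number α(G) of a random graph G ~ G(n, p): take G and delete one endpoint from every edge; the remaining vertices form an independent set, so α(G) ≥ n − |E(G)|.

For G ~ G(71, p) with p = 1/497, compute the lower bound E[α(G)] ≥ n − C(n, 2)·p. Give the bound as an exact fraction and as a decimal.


E[|E(G)|] = C(71, 2)·p = 2485 · (1/497) = 5.
E[α(G)] ≥ n − E[|E(G)|] = 71 − 5 = 66.
Numerically: ≈ 66.00000.
(This is only a lower bound; the true E[α(G)] may be larger.)

E[α(G)] ≥ 66 ≈ 66.00000.


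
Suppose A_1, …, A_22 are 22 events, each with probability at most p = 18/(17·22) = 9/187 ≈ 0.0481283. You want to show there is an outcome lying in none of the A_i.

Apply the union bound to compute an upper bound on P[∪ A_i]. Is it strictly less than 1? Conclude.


Union bound: P[∪_{i=1}^{22} A_i] ≤ Σ_i P[A_i] ≤ 22·p = 22·(9/187) = 18/17.
Numerically: 18/17 ≈ 1.0588235.
Is 18/17 < 1? NO.
Since the bound 18/17 is ≥ 1, the union bound is uninformative here; it does NOT by itself certify existence.

22·p = 18/17 ≈ 1.0588235; existence NOT certified by the union bound.


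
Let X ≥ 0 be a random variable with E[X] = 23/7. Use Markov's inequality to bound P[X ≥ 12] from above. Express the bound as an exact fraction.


μ = E[X] = 23/7, a = 12.
Markov: P[X ≥ 12] ≤ μ/a = (23/7)/12 = 23/84.
Numerically: ≈ 0.27381.
(Since a = 12 > μ = 3.28571, the bound 23/84 is < 1 and informative.)

P[X ≥ 12] ≤ 23/84 ≈ 0.27381.


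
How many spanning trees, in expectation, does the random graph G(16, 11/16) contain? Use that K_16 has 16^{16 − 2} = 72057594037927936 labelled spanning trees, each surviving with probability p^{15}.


K_16 has 16^{16 − 2} = 72057594037927936 labelled spanning trees.
For each such spanning tree H, let X_H = 1 if all 15 edges of H are present in G. Then P[X_H = 1] = p^{15} = (11/16)^{15} = 4177248169415651/1152921504606846976.
By linearity of expectation: E[X] = Σ_H E[X_H] = 72057594037927936 · p^{15} = 72057594037927936 · 4177248169415651/1152921504606846976 = 4177248169415651/16.
Numerically: E[X] ≈ 2.61078e+14.

E[X] = 72057594037927936 · (11/16)^{15} = 4177248169415651/16 ≈ 2.61078e+14.


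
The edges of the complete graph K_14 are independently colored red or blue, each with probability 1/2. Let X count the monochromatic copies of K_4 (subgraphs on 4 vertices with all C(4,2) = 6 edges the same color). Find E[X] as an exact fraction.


Let X = Σ_S X_S over the C(14, 4) = 1001 subsets S of size 4, where X_S = 1 if the K_4 on S is monochromatic.
For a fixed S, the K_4 on S has C(4, 2) = 6 edges. P[all 6 edges red] = (1/2)^6, and likewise for blue, so P[monochromatic] = 2·(1/2)^6 = 2^{1 − 6} = 1/32.
By linearity: E[X] = C(14, 4) · 2^{1 − 6} = 1001 · 1/32 = 1001/32.
Numerically: E[X] ≈ 31.28125.

E[X] = C(14,4)·2^(1−C(4,2)) = 1001/32 ≈ 31.28125.


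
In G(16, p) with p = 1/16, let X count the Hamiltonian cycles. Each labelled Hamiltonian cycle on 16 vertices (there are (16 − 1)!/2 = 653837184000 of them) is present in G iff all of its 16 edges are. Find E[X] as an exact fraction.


K_16 has (16 − 1)!/2 = 653837184000 labelled Hamiltonian cycles.
For each such Hamiltonian cycle H, let X_H = 1 if all 16 edges of H are present in G. Then P[X_H = 1] = p^{16} = (1/16)^{16} = 1/18446744073709551616.
Summing the indicators: E[X] = Σ_H E[X_H] = 653837184000 · p^{16} = 653837184000 · 1/18446744073709551616 = 638512875/18014398509481984.
Numerically: E[X] ≈ 3.54446e-08.

E[X] = 653837184000 · (1/16)^{16} = 638512875/18014398509481984 ≈ 3.54446e-08.


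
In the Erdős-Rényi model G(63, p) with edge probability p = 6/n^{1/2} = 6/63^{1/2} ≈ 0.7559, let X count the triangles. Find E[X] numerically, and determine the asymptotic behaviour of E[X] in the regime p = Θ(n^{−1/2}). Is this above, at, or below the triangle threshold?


Number of potential triangles: C(63, 3) = 39711.
Each occurs with probability p³ ≈ (0.7559)³ ≈ 4.319594e-01.
By linearity: E[X] = C(63, 3)·p³ ≈ 39711 · 4.319594e-01 ≈ 17153.5396.
Since α = 1/2 < 1, p = c/n^{1/2} ≫ 1/n is above the triangle threshold p ~ 1/n. Asymptotically E[X] ~ (c³/6)·n^{3(1−α)} = (6³/6)·n^{1.5} → ∞; triangles are abundant w.h.p.

E[X] ≈ 17153.5396; in regime p = Θ(1/n^{1/2}) E[X] diverges (above the triangle threshold p ~ 1/n).


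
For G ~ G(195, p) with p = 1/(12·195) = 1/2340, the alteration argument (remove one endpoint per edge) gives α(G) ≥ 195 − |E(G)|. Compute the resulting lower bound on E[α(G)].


E[|E(G)|] = C(195, 2)·p = 18915 · (1/2340) = 97/12.
E[α(G)] ≥ n − E[|E(G)|] = 195 − 97/12 = 2243/12.
Numerically: ≈ 186.9167.
(This is only a lower bound; the true E[α(G)] may be larger.)

E[α(G)] ≥ 2243/12 ≈ 186.9167.


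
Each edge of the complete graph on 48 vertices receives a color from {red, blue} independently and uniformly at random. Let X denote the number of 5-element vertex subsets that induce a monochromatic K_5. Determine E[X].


Let X = Σ_S X_S over the C(48, 5) = 1712304 subsets S of size 5, where X_S = 1 if the K_5 on S is monochromatic.
For a fixed S, the K_5 on S has C(5, 2) = 10 edges. P[all 10 edges red] = (1/2)^10, and likewise for blue, so P[monochromatic] = 2·(1/2)^10 = 2^{1 − 10} = 1/512.
Summing: E[X] = C(48, 5) · 2^{1 − 10} = 1712304 · 1/512 = 107019/32.
Numerically: E[X] ≈ 3344.34375.

E[X] = C(48,5)·2^(1−C(5,2)) = 107019/32 ≈ 3344.34375.


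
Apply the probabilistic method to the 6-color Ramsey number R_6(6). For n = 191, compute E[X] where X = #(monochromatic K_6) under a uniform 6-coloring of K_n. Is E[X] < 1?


E[X] = C(191, 6) · 6^{1 − 15} = 62291483793 · 6^{−14} = 62291483793/78364164096.
As a reduced fraction: E[X] = 6921275977/8707129344 ≈ 0.7948976.
Is E[X] < 1? YES.
Since E[X] < 1, there exists a 6-coloring of K_{191} with no monochromatic K_6; hence R_6(6) > 191.

E[X] = 6921275977/8707129344 ≈ 0.7948976; E[X] < 1, so R_6(6) > 191.


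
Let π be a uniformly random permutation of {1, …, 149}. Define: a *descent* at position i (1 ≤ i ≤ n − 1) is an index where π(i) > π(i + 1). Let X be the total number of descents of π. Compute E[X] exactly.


Write X = Σ X_I over i = 1, …, 148, with X_I the indicator of one descent.
There are 148 indicators.
For each fixed i, the pair (π(i), π(i+1)) is a uniformly random ordered pair of distinct values from {1, …, 149}; by symmetry P[π(i) > π(i+1)] = 1/2.
By linearity: E[X] = 148 · (1/2) = (149 − 1) · (1/2) = 74 ≈ 74.000.

E[X] = 74 = 74.000.


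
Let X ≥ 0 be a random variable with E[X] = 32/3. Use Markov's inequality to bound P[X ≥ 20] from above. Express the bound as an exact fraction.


μ = E[X] = 32/3, a = 20.
Markov: P[X ≥ 20] ≤ μ/a = (32/3)/20 = 8/15.
Numerically: ≈ 0.53333.
(Since a = 20 > μ = 10.66667, the bound 8/15 is < 1 and informative.)

P[X ≥ 20] ≤ 8/15 ≈ 0.53333.


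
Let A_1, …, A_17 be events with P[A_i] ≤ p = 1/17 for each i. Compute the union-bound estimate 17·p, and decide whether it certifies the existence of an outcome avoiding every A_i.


Union bound: P[∪_{i=1}^{17} A_i] ≤ Σ_i P[A_i] ≤ 17·p = 17·(1/17) = 1.
Numerically: 1 ≈ 1.000.
Is 1 < 1? NO.
Since the bound 1 is ≥ 1, the union bound is uninformative here; it does NOT by itself certify existence.

17·p = 1 ≈ 1.000; existence NOT certified by the union bound.


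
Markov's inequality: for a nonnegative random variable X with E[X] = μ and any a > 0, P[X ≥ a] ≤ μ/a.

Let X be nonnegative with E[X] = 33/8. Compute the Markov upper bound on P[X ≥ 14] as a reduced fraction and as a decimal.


μ = E[X] = 33/8, a = 14.
Markov: P[X ≥ 14] ≤ μ/a = (33/8)/14 = 33/112.
Numerically: ≈ 0.295.
(Since a = 14 > μ = 4.125, the bound 33/112 is < 1 and informative.)

P[X ≥ 14] ≤ 33/112 ≈ 0.295.


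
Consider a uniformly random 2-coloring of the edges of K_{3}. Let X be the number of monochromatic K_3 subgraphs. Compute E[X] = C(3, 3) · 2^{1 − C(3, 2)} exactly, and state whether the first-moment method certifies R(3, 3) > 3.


E[X] = C(3, 3) · 2^{1 − 3} = 1 · 2^{−2} = 1/4.
As a reduced fraction: E[X] = 1/4 ≈ 0.2500.
Is E[X] < 1? YES.
Since E[X] < 1, there exists a 2-coloring of K_{3} with no monochromatic K_3; hence R(3, 3) > 3.

E[X] = 1/4 ≈ 0.2500; E[X] < 1, so R(3, 3) > 3.


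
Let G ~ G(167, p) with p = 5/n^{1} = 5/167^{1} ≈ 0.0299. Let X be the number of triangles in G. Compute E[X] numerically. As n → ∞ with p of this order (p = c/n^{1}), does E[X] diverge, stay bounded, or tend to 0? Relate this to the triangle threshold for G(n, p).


Number of potential triangles: C(167, 3) = 762355.
Each occurs with probability p³ ≈ (0.0299)³ ≈ 2.68386e-05.
By linearity: E[X] = C(167, 3)·p³ ≈ 762355 · 2.68386e-05 ≈ 20.461.
Here α = 1, so p = 5/n is exactly at the triangle threshold p ~ 1/n. Asymptotically E[X] → c³/6 = 5³/6 = 125/6 ≈ 20.833, a bounded constant. In this regime the triangle count is asymptotically Poisson(c³/6).

E[X] ≈ 20.461; in regime p = Θ(1/n^{1}) E[X] stays bounded (at the triangle threshold p ~ 1/n).


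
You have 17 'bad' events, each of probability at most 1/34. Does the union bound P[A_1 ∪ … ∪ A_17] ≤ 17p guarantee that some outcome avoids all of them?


Union bound: P[∪_{i=1}^{17} A_i] ≤ Σ_i P[A_i] ≤ 17·p = 17·(1/34) = 1/2.
Numerically: 1/2 ≈ 0.50000.
Is 1/2 < 1? YES.
Since P[∪ A_i] ≤ 1/2 < 1, the complement has P[∩ A_i^c] ≥ 1 − 1/2 = 1/2 > 0, so some outcome avoids every A_i.

17·p = 1/2 ≈ 0.50000; existence CERTIFIED by the union bound.


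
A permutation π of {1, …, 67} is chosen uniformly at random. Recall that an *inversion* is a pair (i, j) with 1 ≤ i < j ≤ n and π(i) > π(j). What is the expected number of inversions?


Write X = Σ X_I over the C(67, 2) = 2211 pairs i < j, with X_I the indicator of one inversion.
There are 2211 indicators.
For each fixed pair i < j, the values π(i) and π(j) are two distinct elements of {1, …, 67} in uniformly random order; by symmetry P[π(i) > π(j)] = 1/2.
By linearity: E[X] = 2211 · (1/2) = C(67, 2) · (1/2) = 2211/2 = 2211/2 ≈ 1105.500000.

E[X] = 2211/2 = 1105.500000.


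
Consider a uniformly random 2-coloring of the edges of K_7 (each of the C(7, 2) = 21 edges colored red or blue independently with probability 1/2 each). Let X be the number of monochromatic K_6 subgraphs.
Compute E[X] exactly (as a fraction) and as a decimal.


Let X = Σ_S X_S over the C(7, 6) = 7 subsets S of size 6, where X_S = 1 if the K_6 on S is monochromatic.
For a fixed S, the K_6 on S has C(6, 2) = 15 edges. P[all 15 edges red] = (1/2)^15, and likewise for blue, so P[monochromatic] = 2·(1/2)^15 = 2^{1 − 15} = 1/16384.
By linearity: E[X] = C(7, 6) · 2^{1 − 15} = 7 · 1/16384 = 7/16384.
Numerically: E[X] ≈ 0.00043.

E[X] = C(7,6)·2^(1−C(6,2)) = 7/16384 ≈ 0.00043.


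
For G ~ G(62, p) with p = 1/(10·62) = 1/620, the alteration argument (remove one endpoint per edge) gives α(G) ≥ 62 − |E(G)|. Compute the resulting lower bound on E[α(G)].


E[|E(G)|] = C(62, 2)·p = 1891 · (1/620) = 61/20.
E[α(G)] ≥ n − E[|E(G)|] = 62 − 61/20 = 1179/20.
Numerically: ≈ 58.95000.
(This is only a lower bound; the true E[α(G)] may be larger.)

E[α(G)] ≥ 1179/20 ≈ 58.95000.


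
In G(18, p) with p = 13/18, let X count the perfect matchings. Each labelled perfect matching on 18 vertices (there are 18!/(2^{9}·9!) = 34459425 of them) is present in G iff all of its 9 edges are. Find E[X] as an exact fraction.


K_18 has 18!/(2^{9}·9!) = 34459425 labelled perfect matchings.
For each such perfect matching H, let X_H = 1 if all 9 edges of H are present in G. Then P[X_H = 1] = p^{9} = (13/18)^{9} = 10604499373/198359290368.
By linearity: E[X] = Σ_H E[X_H] = 34459425 · p^{9} = 34459425 · 10604499373/198359290368 = 4511419145758525/2448880128.
Numerically: E[X] ≈ 1.8422e+06.

E[X] = 34459425 · (13/18)^{9} = 4511419145758525/2448880128 ≈ 1.8422e+06.


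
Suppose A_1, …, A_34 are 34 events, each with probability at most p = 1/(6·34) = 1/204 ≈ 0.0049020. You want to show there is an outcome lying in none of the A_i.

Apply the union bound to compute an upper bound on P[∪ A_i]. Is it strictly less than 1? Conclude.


Union bound: P[∪_{i=1}^{34} A_i] ≤ Σ_i P[A_i] ≤ 34·p = 34·(1/204) = 1/6.
Numerically: 1/6 ≈ 0.1666667.
Is 1/6 < 1? YES.
Since P[∪ A_i] ≤ 1/6 < 1, the complement has P[∩ A_i^c] ≥ 1 − 1/6 = 5/6 > 0, so some outcome avoids every A_i.

34·p = 1/6 ≈ 0.1666667; existence CERTIFIED by the union bound.


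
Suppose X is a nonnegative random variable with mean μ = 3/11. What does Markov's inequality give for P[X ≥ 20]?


μ = E[X] = 3/11, a = 20.
Markov: P[X ≥ 20] ≤ μ/a = (3/11)/20 = 3/220.
Numerically: ≈ 0.013636.
(Since a = 20 > μ = 0.272727, the bound 3/220 is < 1 and informative.)

P[X ≥ 20] ≤ 3/220 ≈ 0.013636.


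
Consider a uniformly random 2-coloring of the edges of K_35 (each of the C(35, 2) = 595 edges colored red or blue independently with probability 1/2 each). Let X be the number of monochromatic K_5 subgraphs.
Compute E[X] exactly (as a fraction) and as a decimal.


Let X = Σ_S X_S over the C(35, 5) = 324632 subsets S of size 5, where X_S = 1 if the K_5 on S is monochromatic.
For a fixed S, the K_5 on S has C(5, 2) = 10 edges. P[all 10 edges red] = (1/2)^10, and likewise for blue, so P[monochromatic] = 2·(1/2)^10 = 2^{1 − 10} = 1/512.
By linearity: E[X] = C(35, 5) · 2^{1 − 10} = 324632 · 1/512 = 40579/64.
Numerically: E[X] ≈ 634.047.

E[X] = C(35,5)·2^(1−C(5,2)) = 40579/64 ≈ 634.047.


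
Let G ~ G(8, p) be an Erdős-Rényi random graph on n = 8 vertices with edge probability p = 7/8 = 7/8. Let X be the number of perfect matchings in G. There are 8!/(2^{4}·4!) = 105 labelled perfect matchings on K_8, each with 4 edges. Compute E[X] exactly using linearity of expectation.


K_8 has 8!/(2^{4}·4!) = 105 labelled perfect matchings.
For each such perfect matching H, let X_H = 1 if all 4 edges of H are present in G. Then P[X_H = 1] = p^{4} = (7/8)^{4} = 2401/4096.
By linearity: E[X] = Σ_H E[X_H] = 105 · p^{4} = 105 · 2401/4096 = 252105/4096.
Numerically: E[X] ≈ 61.5.

E[X] = 105 · (7/8)^{4} = 252105/4096 ≈ 61.5.


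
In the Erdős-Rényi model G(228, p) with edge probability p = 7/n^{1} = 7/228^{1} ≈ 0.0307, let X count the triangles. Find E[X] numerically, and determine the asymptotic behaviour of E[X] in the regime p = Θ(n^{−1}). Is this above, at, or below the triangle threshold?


Number of potential triangles: C(228, 3) = 1949476.
Each occurs with probability p³ ≈ (0.0307)³ ≈ 2.89394e-05.
By linearity: E[X] = C(228, 3)·p³ ≈ 1949476 · 2.89394e-05 ≈ 56.417.
Here α = 1, so p = 7/n is exactly at the triangle threshold p ~ 1/n. Asymptotically E[X] → c³/6 = 7³/6 = 343/6 ≈ 57.167, a bounded constant. In this regime the triangle count is asymptotically Poisson(c³/6).

E[X] ≈ 56.417; in regime p = Θ(1/n^{1}) E[X] stays bounded (at the triangle threshold p ~ 1/n).


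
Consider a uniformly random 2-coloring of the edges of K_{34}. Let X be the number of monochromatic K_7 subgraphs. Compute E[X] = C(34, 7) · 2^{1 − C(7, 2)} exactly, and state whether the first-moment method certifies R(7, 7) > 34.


E[X] = C(34, 7) · 2^{1 − 21} = 5379616 · 2^{−20} = 5379616/1048576.
As a reduced fraction: E[X] = 168113/32768 ≈ 5.13040.
Is E[X] < 1? NO.
Since E[X] ≥ 1, the first-moment bound is inconclusive at n = 34; it does NOT by itself certify R(7, 7) > 34.

E[X] = 168113/32768 ≈ 5.13040; E[X] ≥ 1; first-moment method inconclusive here.


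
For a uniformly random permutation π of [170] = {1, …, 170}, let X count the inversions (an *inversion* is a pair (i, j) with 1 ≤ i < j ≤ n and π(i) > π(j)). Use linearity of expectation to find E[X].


Write X = Σ X_I over the C(170, 2) = 14365 pairs i < j, with X_I the indicator of one inversion.
There are 14365 indicators.
For each fixed pair i < j, the values π(i) and π(j) are two distinct elements of {1, …, 170} in uniformly random order; by symmetry P[π(i) > π(j)] = 1/2.
By linearity: E[X] = 14365 · (1/2) = C(170, 2) · (1/2) = 14365/2 = 14365/2 ≈ 7182.500000.

E[X] = 14365/2 = 7182.500000.


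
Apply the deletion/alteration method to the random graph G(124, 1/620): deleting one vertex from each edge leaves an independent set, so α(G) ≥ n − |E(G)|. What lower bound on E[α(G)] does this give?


E[|E(G)|] = C(124, 2)·p = 7626 · (1/620) = 123/10.
E[α(G)] ≥ n − E[|E(G)|] = 124 − 123/10 = 1117/10.
Numerically: ≈ 111.70000.
(This is only a lower bound; the true E[α(G)] may be larger.)

E[α(G)] ≥ 1117/10 ≈ 111.70000.


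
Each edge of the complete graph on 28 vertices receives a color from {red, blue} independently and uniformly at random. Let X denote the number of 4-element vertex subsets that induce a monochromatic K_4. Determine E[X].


Let X = Σ_S X_S over the C(28, 4) = 20475 subsets S of size 4, where X_S = 1 if the K_4 on S is monochromatic.
For a fixed S, the K_4 on S has C(4, 2) = 6 edges. P[all 6 edges red] = (1/2)^6, and likewise for blue, so P[monochromatic] = 2·(1/2)^6 = 2^{1 − 6} = 1/32.
By linearity of expectation: E[X] = C(28, 4) · 2^{1 − 6} = 20475 · 1/32 = 20475/32.
Numerically: E[X] ≈ 639.84375.

E[X] = C(28,4)·2^(1−C(4,2)) = 20475/32 ≈ 639.84375.


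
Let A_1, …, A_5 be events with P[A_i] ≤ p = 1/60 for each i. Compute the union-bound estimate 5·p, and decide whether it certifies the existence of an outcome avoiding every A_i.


Union bound: P[∪_{i=1}^{5} A_i] ≤ Σ_i P[A_i] ≤ 5·p = 5·(1/60) = 1/12.
Numerically: 1/12 ≈ 0.0833333.
Is 1/12 < 1? YES.
Since P[∪ A_i] ≤ 1/12 < 1, the complement has P[∩ A_i^c] ≥ 1 − 1/12 = 11/12 > 0, so some outcome avoids every A_i.

5·p = 1/12 ≈ 0.0833333; existence CERTIFIED by the union bound.


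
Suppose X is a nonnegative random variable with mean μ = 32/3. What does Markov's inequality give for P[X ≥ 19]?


μ = E[X] = 32/3, a = 19.
Markov: P[X ≥ 19] ≤ μ/a = (32/3)/19 = 32/57.
Numerically: ≈ 0.5614.
(Since a = 19 > μ = 10.6667, the bound 32/57 is < 1 and informative.)

P[X ≥ 19] ≤ 32/57 ≈ 0.5614.


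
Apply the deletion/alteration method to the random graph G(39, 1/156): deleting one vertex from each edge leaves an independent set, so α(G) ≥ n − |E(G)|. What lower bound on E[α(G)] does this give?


E[|E(G)|] = C(39, 2)·p = 741 · (1/156) = 19/4.
E[α(G)] ≥ n − E[|E(G)|] = 39 − 19/4 = 137/4.
Numerically: ≈ 34.25000.
(This is only a lower bound; the true E[α(G)] may be larger.)

E[α(G)] ≥ 137/4 ≈ 34.25000.


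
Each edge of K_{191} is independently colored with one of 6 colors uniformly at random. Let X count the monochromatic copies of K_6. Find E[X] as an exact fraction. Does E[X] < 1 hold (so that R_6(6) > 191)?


E[X] = C(191, 6) · 6^{1 − 15} = 62291483793 · 6^{−14} = 62291483793/78364164096.
As a reduced fraction: E[X] = 6921275977/8707129344 ≈ 0.795.
Is E[X] < 1? YES.
Since E[X] < 1, there exists a 6-coloring of K_{191} with no monochromatic K_6; hence R_6(6) > 191.

E[X] = 6921275977/8707129344 ≈ 0.795; E[X] < 1, so R_6(6) > 191.


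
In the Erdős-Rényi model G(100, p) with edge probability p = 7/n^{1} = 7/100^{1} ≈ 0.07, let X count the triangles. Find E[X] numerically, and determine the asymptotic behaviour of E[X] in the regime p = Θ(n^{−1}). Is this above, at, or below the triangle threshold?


Number of potential triangles: C(100, 3) = 161700.
Each occurs with probability p³ ≈ (0.07)³ ≈ 3.43000000e-04.
By linearity: E[X] = C(100, 3)·p³ ≈ 161700 · 3.43000000e-04 ≈ 55.463100.
Here α = 1, so p = 7/n is exactly at the triangle threshold p ~ 1/n. Asymptotically E[X] → c³/6 = 7³/6 = 343/6 ≈ 57.166667, a bounded constant. In this regime the triangle count is asymptotically Poisson(c³/6).

E[X] ≈ 55.463100; in regime p = Θ(1/n^{1}) E[X] stays bounded (at the triangle threshold p ~ 1/n).


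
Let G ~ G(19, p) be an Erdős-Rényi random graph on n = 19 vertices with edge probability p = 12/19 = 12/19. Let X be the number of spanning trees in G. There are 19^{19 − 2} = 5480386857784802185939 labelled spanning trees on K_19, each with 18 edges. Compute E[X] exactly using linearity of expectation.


K_19 has 19^{19 − 2} = 5480386857784802185939 labelled spanning trees.
For each such spanning tree H, let X_H = 1 if all 18 edges of H are present in G. Then P[X_H = 1] = p^{18} = (12/19)^{18} = 26623333280885243904/104127350297911241532841.
By linearity: E[X] = Σ_H E[X_H] = 5480386857784802185939 · p^{18} = 5480386857784802185939 · 26623333280885243904/104127350297911241532841 = 26623333280885243904/19.
Numerically: E[X] ≈ 1.4012e+18.

E[X] = 5480386857784802185939 · (12/19)^{18} = 26623333280885243904/19 ≈ 1.4012e+18.


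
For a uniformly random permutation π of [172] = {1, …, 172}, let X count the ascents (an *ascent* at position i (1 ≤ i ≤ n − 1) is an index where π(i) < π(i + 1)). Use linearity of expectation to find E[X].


Write X = Σ X_I over i = 1, …, 171, with X_I the indicator of one ascent.
There are 171 indicators.
For each fixed i, the pair (π(i), π(i+1)) is a uniformly random ordered pair of distinct values from {1, …, 172}; by symmetry P[π(i) < π(i+1)] = 1/2.
By linearity: E[X] = 171 · (1/2) = (172 − 1) · (1/2) = 171/2 ≈ 85.500.

E[X] = 171/2 = 85.500.


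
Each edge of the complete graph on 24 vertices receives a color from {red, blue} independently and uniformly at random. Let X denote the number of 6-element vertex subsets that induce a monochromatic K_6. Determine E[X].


Let X = Σ_S X_S over the C(24, 6) = 134596 subsets S of size 6, where X_S = 1 if the K_6 on S is monochromatic.
For a fixed S, the K_6 on S has C(6, 2) = 15 edges. P[all 15 edges red] = (1/2)^15, and likewise for blue, so P[monochromatic] = 2·(1/2)^15 = 2^{1 − 15} = 1/16384.
Summing: E[X] = C(24, 6) · 2^{1 − 15} = 134596 · 1/16384 = 33649/4096.
Numerically: E[X] ≈ 8.2151.

E[X] = C(24,6)·2^(1−C(6,2)) = 33649/4096 ≈ 8.2151.


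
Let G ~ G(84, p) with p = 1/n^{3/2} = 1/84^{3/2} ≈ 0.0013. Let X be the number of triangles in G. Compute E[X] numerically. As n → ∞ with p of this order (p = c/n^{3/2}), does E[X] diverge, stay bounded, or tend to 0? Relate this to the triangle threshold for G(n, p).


Number of potential triangles: C(84, 3) = 95284.
Each occurs with probability p³ ≈ (0.0013)³ ≈ 2.19151e-09.
By linearity: E[X] = C(84, 3)·p³ ≈ 95284 · 2.19151e-09 ≈ 0.000.
Since α = 3/2 > 1, p = c/n^{3/2} = o(1/n) is below the triangle threshold p ~ 1/n. Asymptotically E[X] ~ (c³/6)·n^{3(1−α)} = (1³/6)·n^{-1.5} → 0, so by Markov's inequality G has no triangles w.h.p.

E[X] ≈ 0.000; in regime p = Θ(1/n^{3/2}) E[X] tends to 0 (below the triangle threshold p ~ 1/n).


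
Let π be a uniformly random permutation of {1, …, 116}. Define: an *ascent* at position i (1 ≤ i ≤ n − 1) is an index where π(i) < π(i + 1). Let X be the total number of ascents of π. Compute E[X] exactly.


Write X = Σ X_I over i = 1, …, 115, with X_I the indicator of one ascent.
There are 115 indicators.
For each fixed i, the pair (π(i), π(i+1)) is a uniformly random ordered pair of distinct values from {1, …, 116}; by symmetry P[π(i) < π(i+1)] = 1/2.
By linearity: E[X] = 115 · (1/2) = (116 − 1) · (1/2) = 115/2 ≈ 57.5000.

E[X] = 115/2 = 57.5000.


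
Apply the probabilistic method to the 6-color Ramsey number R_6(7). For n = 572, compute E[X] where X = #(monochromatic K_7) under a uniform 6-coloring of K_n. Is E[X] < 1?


E[X] = C(572, 7) · 6^{1 − 21} = 3831215212271304 · 6^{−20} = 3831215212271304/3656158440062976.
As a reduced fraction: E[X] = 17737107464219/16926659444736 ≈ 1.048.
Is E[X] < 1? NO.
Since E[X] ≥ 1, the first-moment bound is inconclusive at n = 572; it does NOT by itself certify R_6(7) > 572.

E[X] = 17737107464219/16926659444736 ≈ 1.048; E[X] ≥ 1; first-moment method inconclusive here.


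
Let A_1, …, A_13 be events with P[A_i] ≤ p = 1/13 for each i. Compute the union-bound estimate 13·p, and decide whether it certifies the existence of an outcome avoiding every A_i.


Union bound: P[∪_{i=1}^{13} A_i] ≤ Σ_i P[A_i] ≤ 13·p = 13·(1/13) = 1.
Numerically: 1 ≈ 1.0000000.
Is 1 < 1? NO.
Since the bound 1 is ≥ 1, the union bound is uninformative here; it does NOT by itself certify existence.

13·p = 1 ≈ 1.0000000; existence NOT certified by the union bound.


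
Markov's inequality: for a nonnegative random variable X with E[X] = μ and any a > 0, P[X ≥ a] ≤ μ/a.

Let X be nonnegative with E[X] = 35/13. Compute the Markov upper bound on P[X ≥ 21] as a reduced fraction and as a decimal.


μ = E[X] = 35/13, a = 21.
Markov: P[X ≥ 21] ≤ μ/a = (35/13)/21 = 5/39.
Numerically: ≈ 0.1282.
(Since a = 21 > μ = 2.6923, the bound 5/39 is < 1 and informative.)

P[X ≥ 21] ≤ 5/39 ≈ 0.1282.


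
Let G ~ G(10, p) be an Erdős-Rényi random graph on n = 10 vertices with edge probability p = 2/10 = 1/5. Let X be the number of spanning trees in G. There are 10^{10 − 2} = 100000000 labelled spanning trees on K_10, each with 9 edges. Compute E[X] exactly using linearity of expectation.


K_10 has 10^{10 − 2} = 100000000 labelled spanning trees.
For each such spanning tree H, let X_H = 1 if all 9 edges of H are present in G. Then P[X_H = 1] = p^{9} = (1/5)^{9} = 1/1953125.
By linearity of expectation: E[X] = Σ_H E[X_H] = 100000000 · p^{9} = 100000000 · 1/1953125 = 256/5.
Numerically: E[X] ≈ 51.2.

E[X] = 100000000 · (1/5)^{9} = 256/5 ≈ 51.2.


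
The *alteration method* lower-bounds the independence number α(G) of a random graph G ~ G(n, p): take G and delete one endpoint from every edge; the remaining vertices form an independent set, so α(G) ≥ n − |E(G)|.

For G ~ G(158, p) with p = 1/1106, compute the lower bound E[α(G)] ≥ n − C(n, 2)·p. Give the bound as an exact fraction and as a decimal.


E[|E(G)|] = C(158, 2)·p = 12403 · (1/1106) = 157/14.
E[α(G)] ≥ n − E[|E(G)|] = 158 − 157/14 = 2055/14.
Numerically: ≈ 146.786.
(This is only a lower bound; the true E[α(G)] may be larger.)

E[α(G)] ≥ 2055/14 ≈ 146.786.


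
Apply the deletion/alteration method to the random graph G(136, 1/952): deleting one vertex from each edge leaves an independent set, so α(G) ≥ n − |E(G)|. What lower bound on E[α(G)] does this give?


E[|E(G)|] = C(136, 2)·p = 9180 · (1/952) = 135/14.
E[α(G)] ≥ n − E[|E(G)|] = 136 − 135/14 = 1769/14.
Numerically: ≈ 126.357.
(This is only a lower bound; the true E[α(G)] may be larger.)

E[α(G)] ≥ 1769/14 ≈ 126.357.


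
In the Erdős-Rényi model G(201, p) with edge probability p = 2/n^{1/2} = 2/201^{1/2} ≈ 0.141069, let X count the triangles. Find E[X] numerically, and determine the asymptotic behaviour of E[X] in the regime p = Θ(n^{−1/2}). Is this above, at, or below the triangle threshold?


Number of potential triangles: C(201, 3) = 1333300.
Each occurs with probability p³ ≈ (0.141069)³ ≈ 2.80734573e-03.
By linearity: E[X] = C(201, 3)·p³ ≈ 1333300 · 2.80734573e-03 ≈ 3743.034068.
Since α = 1/2 < 1, p = c/n^{1/2} ≫ 1/n is above the triangle threshold p ~ 1/n. Asymptotically E[X] ~ (c³/6)·n^{3(1−α)} = (2³/6)·n^{1.5} → ∞; triangles are abundant w.h.p.

E[X] ≈ 3743.034068; in regime p = Θ(1/n^{1/2}) E[X] diverges (above the triangle threshold p ~ 1/n).


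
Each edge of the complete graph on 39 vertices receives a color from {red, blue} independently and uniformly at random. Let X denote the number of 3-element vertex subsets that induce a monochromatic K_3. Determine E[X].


Let X = Σ_S X_S over the C(39, 3) = 9139 subsets S of size 3, where X_S = 1 if the K_3 on S is monochromatic.
For a fixed S, the K_3 on S has C(3, 2) = 3 edges. P[all 3 edges red] = (1/2)^3, and likewise for blue, so P[monochromatic] = 2·(1/2)^3 = 2^{1 − 3} = 1/4.
Summing: E[X] = C(39, 3) · 2^{1 − 3} = 9139 · 1/4 = 9139/4.
Numerically: E[X] ≈ 2284.750000.

E[X] = C(39,3)·2^(1−C(3,2)) = 9139/4 ≈ 2284.750000.
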